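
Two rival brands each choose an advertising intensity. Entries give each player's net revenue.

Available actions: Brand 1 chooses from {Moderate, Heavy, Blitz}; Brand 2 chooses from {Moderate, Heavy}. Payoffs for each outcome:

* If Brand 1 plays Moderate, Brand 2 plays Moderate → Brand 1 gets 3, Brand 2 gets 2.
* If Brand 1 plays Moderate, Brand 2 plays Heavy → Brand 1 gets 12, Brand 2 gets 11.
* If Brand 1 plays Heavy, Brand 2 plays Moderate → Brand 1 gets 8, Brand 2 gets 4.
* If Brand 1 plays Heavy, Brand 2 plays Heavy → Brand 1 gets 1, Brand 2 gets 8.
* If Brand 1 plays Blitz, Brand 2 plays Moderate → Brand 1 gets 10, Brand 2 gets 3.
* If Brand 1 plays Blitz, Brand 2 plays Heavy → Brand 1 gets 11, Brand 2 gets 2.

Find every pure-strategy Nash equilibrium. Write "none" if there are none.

Mark each player's best response to every combination of opponents' strategies; a profile where every player is best-responding is a pure Nash equilibrium.
Brand 1 against Moderate: payoffs 3, 8, 10 → best response Blitz.
Brand 1 against Heavy: payoffs 12, 1, 11 → best response Moderate.
Brand 2 against Moderate: payoffs 2, 11 → best response Heavy.
Brand 2 against Heavy: payoffs 4, 8 → best response Heavy.
Brand 2 against Blitz: payoffs 3, 2 → best response Moderate.
Mutual best responses: (Moderate, Heavy); (Blitz, Moderate).

The pure Nash equilibria are (Moderate, Heavy); (Blitz, Moderate).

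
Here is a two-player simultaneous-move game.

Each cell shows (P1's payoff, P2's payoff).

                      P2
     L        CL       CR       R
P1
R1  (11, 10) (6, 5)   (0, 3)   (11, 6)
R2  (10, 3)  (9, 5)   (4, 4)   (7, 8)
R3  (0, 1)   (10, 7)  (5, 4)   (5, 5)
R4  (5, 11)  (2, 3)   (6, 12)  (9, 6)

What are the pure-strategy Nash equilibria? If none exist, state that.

The pure Nash equilibria are (R1, L); (R3, CL); (R4, CR).

P1 against L: payoffs 11, 10, 0, 5 → best response R1.
P1 against CL: payoffs 6, 9, 10, 2 → best response R3.
P1 against CR: payoffs 0, 4, 5, 6 → best response R4.
P1 against R: payoffs 11, 7, 5, 9 → best response R1.
P2 against R1: payoffs 10, 5, 3, 6 → best response L.
P2 against R2: payoffs 3, 5, 4, 8 → best response R.
P2 against R3: payoffs 1, 7, 4, 5 → best response CL.
P2 against R4: payoffs 11, 3, 12, 6 → best response CR.
Mutual best responses: (R1, L); (R3, CL); (R4, CR).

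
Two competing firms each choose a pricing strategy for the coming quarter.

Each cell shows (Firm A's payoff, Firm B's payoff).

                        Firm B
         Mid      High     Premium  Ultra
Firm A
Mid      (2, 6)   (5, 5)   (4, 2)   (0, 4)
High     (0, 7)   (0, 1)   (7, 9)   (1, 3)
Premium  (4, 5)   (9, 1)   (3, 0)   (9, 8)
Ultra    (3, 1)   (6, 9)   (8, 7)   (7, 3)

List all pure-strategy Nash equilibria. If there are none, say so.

Pure NE: (Premium, Ultra)

Mark each player's best response to every combination of opponents' strategies; a profile where every player is best-responding is a pure Nash equilibrium.
Firm A against Mid: payoffs 2, 0, 4, 3 → best response Premium.
Firm A against High: payoffs 5, 0, 9, 6 → best response Premium.
Firm A against Premium: payoffs 4, 7, 3, 8 → best response Ultra.
Firm A against Ultra: payoffs 0, 1, 9, 7 → best response Premium.
Firm B against Mid: payoffs 6, 5, 2, 4 → best response Mid.
Firm B against High: payoffs 7, 1, 9, 3 → best response Premium.
Firm B against Premium: payoffs 5, 1, 0, 8 → best response Ultra.
Firm B against Ultra: payoffs 1, 9, 7, 3 → best response High.
Mutual best responses: (Premium, Ultra).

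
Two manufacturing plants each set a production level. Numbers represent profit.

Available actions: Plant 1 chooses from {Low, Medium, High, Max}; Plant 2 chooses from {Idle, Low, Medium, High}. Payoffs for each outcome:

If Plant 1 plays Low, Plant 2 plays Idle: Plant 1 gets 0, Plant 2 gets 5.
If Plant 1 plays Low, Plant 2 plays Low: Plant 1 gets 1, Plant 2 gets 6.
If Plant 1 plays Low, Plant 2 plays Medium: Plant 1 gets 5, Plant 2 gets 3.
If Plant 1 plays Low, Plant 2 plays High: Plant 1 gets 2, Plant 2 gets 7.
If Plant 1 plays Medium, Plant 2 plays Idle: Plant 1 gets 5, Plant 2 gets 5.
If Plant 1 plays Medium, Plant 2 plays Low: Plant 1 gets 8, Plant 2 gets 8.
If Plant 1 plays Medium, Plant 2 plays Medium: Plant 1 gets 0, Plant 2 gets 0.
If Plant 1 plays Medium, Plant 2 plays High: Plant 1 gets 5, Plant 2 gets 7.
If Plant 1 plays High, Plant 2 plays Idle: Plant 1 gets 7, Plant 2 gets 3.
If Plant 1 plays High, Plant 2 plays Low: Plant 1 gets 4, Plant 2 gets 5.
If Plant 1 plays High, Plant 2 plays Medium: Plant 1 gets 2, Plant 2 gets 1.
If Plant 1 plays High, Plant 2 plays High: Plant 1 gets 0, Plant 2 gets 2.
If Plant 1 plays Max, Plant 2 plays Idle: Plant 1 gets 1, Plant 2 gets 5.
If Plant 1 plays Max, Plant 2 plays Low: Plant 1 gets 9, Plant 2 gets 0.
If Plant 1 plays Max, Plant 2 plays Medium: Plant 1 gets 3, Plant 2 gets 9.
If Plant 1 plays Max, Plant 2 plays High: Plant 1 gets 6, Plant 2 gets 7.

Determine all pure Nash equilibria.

This game has no pure Nash equilibrium.

(Low, Idle): Plant 1 can switch to Medium (0 → 5). Not NE.
(Low, Low): Plant 1 can switch to Medium (1 → 8). Not NE.
(Low, Medium): Plant 2 can switch to Idle (3 → 5). Not NE.
(Low, High): Plant 1 can switch to Medium (2 → 5). Not NE.
(Medium, Idle): Plant 1 can switch to High (5 → 7). Not NE.
(Medium, Low): Plant 1 can switch to Max (8 → 9). Not NE.
(The remaining 10 profiles each have a profitable deviation by the same check.)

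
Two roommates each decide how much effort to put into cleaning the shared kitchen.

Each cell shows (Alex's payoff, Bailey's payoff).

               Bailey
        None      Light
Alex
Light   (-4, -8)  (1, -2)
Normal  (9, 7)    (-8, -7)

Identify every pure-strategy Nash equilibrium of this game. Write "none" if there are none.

(Light, None): Alex can switch to Normal (-4 → 9). Not NE.
(Light, Light): Alex gets 1, best alternative -8; Bailey gets -2, best alternative -8. No profitable deviation — NE.
(Normal, None): Alex gets 9, best alternative -4; Bailey gets 7, best alternative -7. No profitable deviation — NE.
(Normal, Light): Alex can switch to Light (-8 → 1). Not NE.

The pure Nash equilibria are (Light, Light) and (Normal, None).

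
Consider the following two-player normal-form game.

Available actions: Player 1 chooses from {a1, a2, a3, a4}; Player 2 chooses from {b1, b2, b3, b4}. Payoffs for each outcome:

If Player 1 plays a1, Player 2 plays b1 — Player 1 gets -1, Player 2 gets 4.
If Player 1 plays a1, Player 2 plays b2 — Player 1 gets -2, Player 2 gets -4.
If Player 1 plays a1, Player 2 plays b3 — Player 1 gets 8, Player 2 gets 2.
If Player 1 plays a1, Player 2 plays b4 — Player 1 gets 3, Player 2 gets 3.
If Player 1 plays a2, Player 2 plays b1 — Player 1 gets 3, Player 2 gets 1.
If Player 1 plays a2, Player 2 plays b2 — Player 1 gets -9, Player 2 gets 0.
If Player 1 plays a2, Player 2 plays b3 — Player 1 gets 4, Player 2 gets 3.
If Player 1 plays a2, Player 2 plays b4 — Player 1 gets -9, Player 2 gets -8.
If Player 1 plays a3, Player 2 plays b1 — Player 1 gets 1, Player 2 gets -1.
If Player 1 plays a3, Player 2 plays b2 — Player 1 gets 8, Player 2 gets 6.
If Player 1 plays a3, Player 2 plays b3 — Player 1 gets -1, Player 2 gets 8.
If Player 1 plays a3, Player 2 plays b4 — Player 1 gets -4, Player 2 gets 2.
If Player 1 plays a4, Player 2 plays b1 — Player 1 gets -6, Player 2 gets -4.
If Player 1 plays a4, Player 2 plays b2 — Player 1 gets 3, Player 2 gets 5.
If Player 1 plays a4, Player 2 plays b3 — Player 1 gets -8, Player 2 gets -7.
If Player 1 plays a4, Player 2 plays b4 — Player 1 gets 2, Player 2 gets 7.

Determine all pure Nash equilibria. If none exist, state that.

Player 1 against b1: payoffs -1, 3, 1, -6 → best response a2.
Player 1 against b2: payoffs -2, -9, 8, 3 → best response a3.
Player 1 against b3: payoffs 8, 4, -1, -8 → best response a1.
Player 1 against b4: payoffs 3, -9, -4, 2 → best response a1.
Player 2 against a1: payoffs 4, -4, 2, 3 → best response b1.
Player 2 against a2: payoffs 1, 0, 3, -8 → best response b3.
Player 2 against a3: payoffs -1, 6, 8, 2 → best response b3.
Player 2 against a4: payoffs -4, 5, -7, 7 → best response b4.
No profile is a mutual best response for all players.

No pure-strategy Nash equilibrium.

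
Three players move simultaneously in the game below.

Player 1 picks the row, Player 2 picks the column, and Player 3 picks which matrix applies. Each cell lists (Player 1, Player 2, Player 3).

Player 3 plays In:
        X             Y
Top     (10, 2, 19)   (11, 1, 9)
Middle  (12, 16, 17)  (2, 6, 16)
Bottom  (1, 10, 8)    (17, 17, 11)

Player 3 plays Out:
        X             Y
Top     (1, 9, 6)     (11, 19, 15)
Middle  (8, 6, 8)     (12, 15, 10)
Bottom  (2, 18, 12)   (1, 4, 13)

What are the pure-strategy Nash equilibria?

The unique pure-strategy Nash equilibrium is (Middle, X, In).

Player 1 against (X, In): payoffs 10, 12, 1 → best response Middle.
Player 1 against (X, Out): payoffs 1, 8, 2 → best response Middle.
Player 1 against (Y, In): payoffs 11, 2, 17 → best response Bottom.
Player 1 against (Y, Out): payoffs 11, 12, 1 → best response Middle.
Player 2 against (Top, In): payoffs 2, 1 → best response X.
Player 2 against (Top, Out): payoffs 9, 19 → best response Y.
Player 2 against (Middle, In): payoffs 16, 6 → best response X.
Player 2 against (Middle, Out): payoffs 6, 15 → best response Y.
Player 2 against (Bottom, In): payoffs 10, 17 → best response Y.
Player 2 against (Bottom, Out): payoffs 18, 4 → best response X.
Player 3 against (Top, X): payoffs 19, 6 → best response In.
Player 3 against (Top, Y): payoffs 9, 15 → best response Out.
Player 3 against (Middle, X): payoffs 17, 8 → best response In.
Player 3 against (Middle, Y): payoffs 16, 10 → best response In.
Player 3 against (Bottom, X): payoffs 8, 12 → best response Out.
Player 3 against (Bottom, Y): payoffs 11, 13 → best response Out.
Mutual best responses: (Middle, X, In).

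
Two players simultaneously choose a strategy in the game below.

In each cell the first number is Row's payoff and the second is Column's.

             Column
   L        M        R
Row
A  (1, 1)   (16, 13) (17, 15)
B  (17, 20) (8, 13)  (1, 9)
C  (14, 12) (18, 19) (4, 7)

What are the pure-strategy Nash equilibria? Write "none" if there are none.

Row against L: payoffs 1, 17, 14 → best response B.
Row against M: payoffs 16, 8, 18 → best response C.
Row against R: payoffs 17, 1, 4 → best response A.
Column against A: payoffs 1, 13, 15 → best response R.
Column against B: payoffs 20, 13, 9 → best response L.
Column against C: payoffs 12, 19, 7 → best response M.
Mutual best responses: (A, R); (B, L); (C, M).

The pure Nash equilibria are (A, R), (B, L), (C, M).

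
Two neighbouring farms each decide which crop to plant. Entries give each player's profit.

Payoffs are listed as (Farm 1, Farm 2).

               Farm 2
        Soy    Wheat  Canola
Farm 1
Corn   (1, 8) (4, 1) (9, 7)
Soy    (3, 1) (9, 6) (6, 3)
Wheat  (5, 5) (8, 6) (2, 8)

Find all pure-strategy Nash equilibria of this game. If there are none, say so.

For each player, find the best response to each opponent profile; mutual best responses are the pure NE.
Farm 1 against Soy: payoffs 1, 3, 5 → best response Wheat.
Farm 1 against Wheat: payoffs 4, 9, 8 → best response Soy.
Farm 1 against Canola: payoffs 9, 6, 2 → best response Corn.
Farm 2 against Corn: payoffs 8, 1, 7 → best response Soy.
Farm 2 against Soy: payoffs 1, 6, 3 → best response Wheat.
Farm 2 against Wheat: payoffs 5, 6, 8 → best response Canola.
Mutual best responses: (Soy, Wheat).

The unique pure-strategy Nash equilibrium is (Soy, Wheat).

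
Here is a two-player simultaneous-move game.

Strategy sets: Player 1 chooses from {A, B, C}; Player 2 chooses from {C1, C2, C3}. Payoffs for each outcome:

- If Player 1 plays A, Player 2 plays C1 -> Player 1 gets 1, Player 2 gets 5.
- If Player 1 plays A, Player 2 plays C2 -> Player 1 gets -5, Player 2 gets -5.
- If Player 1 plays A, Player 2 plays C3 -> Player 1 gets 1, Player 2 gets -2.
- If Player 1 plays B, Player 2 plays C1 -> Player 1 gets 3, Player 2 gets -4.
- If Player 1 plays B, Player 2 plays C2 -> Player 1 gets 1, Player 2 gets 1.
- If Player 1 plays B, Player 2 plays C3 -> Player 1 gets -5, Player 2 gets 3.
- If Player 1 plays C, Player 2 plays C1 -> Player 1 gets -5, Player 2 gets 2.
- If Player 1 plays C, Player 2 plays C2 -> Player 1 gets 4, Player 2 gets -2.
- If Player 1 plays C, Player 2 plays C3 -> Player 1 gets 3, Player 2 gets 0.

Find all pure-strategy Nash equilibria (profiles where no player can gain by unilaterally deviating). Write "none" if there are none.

Player 1 against C1: payoffs 1, 3, -5 → best response B.
Player 1 against C2: payoffs -5, 1, 4 → best response C.
Player 1 against C3: payoffs 1, -5, 3 → best response C.
Player 2 against A: payoffs 5, -5, -2 → best response C1.
Player 2 against B: payoffs -4, 1, 3 → best response C3.
Player 2 against C: payoffs 2, -2, 0 → best response C1.
No profile is a mutual best response for all players.

This game has no pure Nash equilibrium.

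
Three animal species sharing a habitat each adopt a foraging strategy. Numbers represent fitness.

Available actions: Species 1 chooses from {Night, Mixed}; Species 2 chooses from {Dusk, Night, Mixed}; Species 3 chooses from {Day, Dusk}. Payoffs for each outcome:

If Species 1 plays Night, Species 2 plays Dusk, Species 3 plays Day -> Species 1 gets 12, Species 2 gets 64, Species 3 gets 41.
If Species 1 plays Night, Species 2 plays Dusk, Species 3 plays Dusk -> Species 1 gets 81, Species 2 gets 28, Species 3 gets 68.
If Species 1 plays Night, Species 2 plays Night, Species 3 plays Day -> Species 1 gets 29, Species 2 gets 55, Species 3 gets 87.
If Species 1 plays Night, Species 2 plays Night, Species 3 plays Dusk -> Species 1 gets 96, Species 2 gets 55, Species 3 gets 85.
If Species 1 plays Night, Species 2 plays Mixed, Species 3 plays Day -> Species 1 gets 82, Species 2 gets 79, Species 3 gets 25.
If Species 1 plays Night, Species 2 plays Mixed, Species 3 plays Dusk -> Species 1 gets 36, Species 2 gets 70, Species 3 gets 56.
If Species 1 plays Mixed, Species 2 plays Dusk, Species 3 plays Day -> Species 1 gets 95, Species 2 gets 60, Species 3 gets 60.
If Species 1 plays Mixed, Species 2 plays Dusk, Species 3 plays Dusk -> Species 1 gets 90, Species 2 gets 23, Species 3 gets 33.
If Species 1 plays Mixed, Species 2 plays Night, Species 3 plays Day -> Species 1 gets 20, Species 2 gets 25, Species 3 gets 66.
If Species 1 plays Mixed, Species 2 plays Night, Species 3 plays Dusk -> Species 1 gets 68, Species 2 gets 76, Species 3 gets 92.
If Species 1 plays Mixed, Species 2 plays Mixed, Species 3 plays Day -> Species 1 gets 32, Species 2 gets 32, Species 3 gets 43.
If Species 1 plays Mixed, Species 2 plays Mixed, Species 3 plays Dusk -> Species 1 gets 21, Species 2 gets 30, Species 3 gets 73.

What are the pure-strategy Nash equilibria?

(Night, Mixed, Dusk) and (Mixed, Dusk, Day)

For each player, find the best response to each opponent profile; mutual best responses are the pure NE.
Species 1 against (Dusk, Day): payoffs 12, 95 → best response Mixed.
Species 1 against (Dusk, Dusk): payoffs 81, 90 → best response Mixed.
Species 1 against (Night, Day): payoffs 29, 20 → best response Night.
Species 1 against (Night, Dusk): payoffs 96, 68 → best response Night.
Species 1 against (Mixed, Day): payoffs 82, 32 → best response Night.
Species 1 against (Mixed, Dusk): payoffs 36, 21 → best response Night.
Species 2 against (Night, Day): payoffs 64, 55, 79 → best response Mixed.
Species 2 against (Night, Dusk): payoffs 28, 55, 70 → best response Mixed.
Species 2 against (Mixed, Day): payoffs 60, 25, 32 → best response Dusk.
Species 2 against (Mixed, Dusk): payoffs 23, 76, 30 → best response Night.
Species 3 against (Night, Dusk): payoffs 41, 68 → best response Dusk.
Species 3 against (Night, Night): payoffs 87, 85 → best response Day.
Species 3 against (Night, Mixed): payoffs 25, 56 → best response Dusk.
Species 3 against (Mixed, Dusk): payoffs 60, 33 → best response Day.
Species 3 against (Mixed, Night): payoffs 66, 92 → best response Dusk.
Species 3 against (Mixed, Mixed): payoffs 43, 73 → best response Dusk.
Mutual best responses: (Night, Mixed, Dusk); (Mixed, Dusk, Day).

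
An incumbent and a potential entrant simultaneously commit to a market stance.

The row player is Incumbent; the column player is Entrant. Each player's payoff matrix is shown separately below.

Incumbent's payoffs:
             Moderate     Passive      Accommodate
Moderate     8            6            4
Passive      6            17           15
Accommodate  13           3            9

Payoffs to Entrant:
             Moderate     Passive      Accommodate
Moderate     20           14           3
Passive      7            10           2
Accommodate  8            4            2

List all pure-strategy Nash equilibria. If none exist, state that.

Incumbent against Moderate: payoffs 8, 6, 13 → best response Accommodate.
Incumbent against Passive: payoffs 6, 17, 3 → best response Passive.
Incumbent against Accommodate: payoffs 4, 15, 9 → best response Passive.
Entrant against Moderate: payoffs 20, 14, 3 → best response Moderate.
Entrant against Passive: payoffs 7, 10, 2 → best response Passive.
Entrant against Accommodate: payoffs 8, 4, 2 → best response Moderate.
Mutual best responses: (Passive, Passive); (Accommodate, Moderate).

(Passive, Passive), (Accommodate, Moderate)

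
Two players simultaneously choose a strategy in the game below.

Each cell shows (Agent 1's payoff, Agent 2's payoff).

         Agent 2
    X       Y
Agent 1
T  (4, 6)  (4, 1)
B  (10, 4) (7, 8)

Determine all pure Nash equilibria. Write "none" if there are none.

Agent 1 against X: payoffs 4, 10 → best response B.
Agent 1 against Y: payoffs 4, 7 → best response B.
Agent 2 against T: payoffs 6, 1 → best response X.
Agent 2 against B: payoffs 4, 8 → best response Y.
Mutual best responses: (B, Y).

The unique pure-strategy Nash equilibrium is (B, Y).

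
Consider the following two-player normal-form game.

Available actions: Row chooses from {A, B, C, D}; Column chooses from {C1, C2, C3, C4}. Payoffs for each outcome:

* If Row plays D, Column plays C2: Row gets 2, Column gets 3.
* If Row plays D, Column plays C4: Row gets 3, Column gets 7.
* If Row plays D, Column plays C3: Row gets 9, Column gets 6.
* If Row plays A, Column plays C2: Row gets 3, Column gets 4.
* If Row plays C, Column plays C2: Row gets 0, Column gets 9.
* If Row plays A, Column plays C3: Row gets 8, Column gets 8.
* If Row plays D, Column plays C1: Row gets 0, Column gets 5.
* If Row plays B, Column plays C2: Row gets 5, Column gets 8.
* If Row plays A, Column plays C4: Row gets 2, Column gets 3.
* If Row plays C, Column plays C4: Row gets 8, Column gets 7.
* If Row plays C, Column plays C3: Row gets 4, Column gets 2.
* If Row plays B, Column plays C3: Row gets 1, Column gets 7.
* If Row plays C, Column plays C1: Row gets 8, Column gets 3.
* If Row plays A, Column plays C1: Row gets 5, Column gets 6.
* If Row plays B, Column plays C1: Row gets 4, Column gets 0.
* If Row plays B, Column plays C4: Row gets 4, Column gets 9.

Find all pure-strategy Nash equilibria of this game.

For each player, find the best response to each opponent profile; mutual best responses are the pure NE.
Row against C1: payoffs 5, 4, 8, 0 → best response C.
Row against C2: payoffs 3, 5, 0, 2 → best response B.
Row against C3: payoffs 8, 1, 4, 9 → best response D.
Row against C4: payoffs 2, 4, 8, 3 → best response C.
Column against A: payoffs 6, 4, 8, 3 → best response C3.
Column against B: payoffs 0, 8, 7, 9 → best response C4.
Column against C: payoffs 3, 9, 2, 7 → best response C2.
Column against D: payoffs 5, 3, 6, 7 → best response C4.
No profile is a mutual best response for all players.

No pure-strategy Nash equilibrium.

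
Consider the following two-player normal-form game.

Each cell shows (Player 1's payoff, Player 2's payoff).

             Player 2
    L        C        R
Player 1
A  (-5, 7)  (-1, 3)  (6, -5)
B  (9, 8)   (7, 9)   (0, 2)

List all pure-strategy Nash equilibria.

Player 1 against L: payoffs -5, 9 → best response B.
Player 1 against C: payoffs -1, 7 → best response B.
Player 1 against R: payoffs 6, 0 → best response A.
Player 2 against A: payoffs 7, 3, -5 → best response L.
Player 2 against B: payoffs 8, 9, 2 → best response C.
Mutual best responses: (B, C).

Pure NE: (B, C)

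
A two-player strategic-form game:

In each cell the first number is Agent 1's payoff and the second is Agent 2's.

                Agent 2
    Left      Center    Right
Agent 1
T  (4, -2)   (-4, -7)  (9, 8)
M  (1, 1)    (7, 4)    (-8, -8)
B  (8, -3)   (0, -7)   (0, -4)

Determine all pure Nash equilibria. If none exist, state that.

Pure-strategy Nash equilibria: (T, Right), (M, Center), (B, Left)

Agent 1 against Left: payoffs 4, 1, 8 → best response B.
Agent 1 against Center: payoffs -4, 7, 0 → best response M.
Agent 1 against Right: payoffs 9, -8, 0 → best response T.
Agent 2 against T: payoffs -2, -7, 8 → best response Right.
Agent 2 against M: payoffs 1, 4, -8 → best response Center.
Agent 2 against B: payoffs -3, -7, -4 → best response Left.
Mutual best responses: (T, Right); (M, Center); (B, Left).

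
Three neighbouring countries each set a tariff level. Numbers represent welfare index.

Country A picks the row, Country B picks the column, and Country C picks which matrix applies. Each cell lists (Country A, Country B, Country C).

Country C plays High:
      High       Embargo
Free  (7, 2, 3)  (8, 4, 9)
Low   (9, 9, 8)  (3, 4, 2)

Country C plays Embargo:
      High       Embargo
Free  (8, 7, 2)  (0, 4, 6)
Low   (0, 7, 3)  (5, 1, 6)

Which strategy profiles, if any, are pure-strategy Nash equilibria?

(Free, Embargo, High) and (Low, High, High)

For each strategy profile, look for a profitable unilateral deviation.
(Free, High, High): Country A can switch to Low (7 → 9). Not NE.
(Free, High, Embargo): Country C can switch to High (2 → 3). Not NE.
(Free, Embargo, High): Country A gets 8, best alternative 3; Country B gets 4, best alternative 2; Country C gets 9, best alternative 6. No profitable deviation — NE.
(Free, Embargo, Embargo): Country A can switch to Low (0 → 5). Not NE.
(Low, High, High): Country A gets 9, best alternative 7; Country B gets 9, best alternative 4; Country C gets 8, best alternative 3. No profitable deviation — NE.
(Low, High, Embargo): Country A can switch to Free (0 → 8). Not NE.
(Low, Embargo, High): Country A can switch to Free (3 → 8). Not NE.
(Low, Embargo, Embargo): Country B can switch to High (1 → 7). Not NE.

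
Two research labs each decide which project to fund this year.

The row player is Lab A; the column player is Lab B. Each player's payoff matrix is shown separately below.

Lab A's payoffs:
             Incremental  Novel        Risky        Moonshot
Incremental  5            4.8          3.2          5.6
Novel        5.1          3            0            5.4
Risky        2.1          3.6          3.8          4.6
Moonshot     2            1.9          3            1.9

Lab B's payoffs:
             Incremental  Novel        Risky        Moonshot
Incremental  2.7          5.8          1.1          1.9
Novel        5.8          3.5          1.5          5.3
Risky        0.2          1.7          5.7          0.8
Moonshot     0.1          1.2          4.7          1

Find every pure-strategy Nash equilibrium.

Lab A against Incremental: payoffs 5, 5.1, 2.1, 2 → best response Novel.
Lab A against Novel: payoffs 4.8, 3, 3.6, 1.9 → best response Incremental.
Lab A against Risky: payoffs 3.2, 0, 3.8, 3 → best response Risky.
Lab A against Moonshot: payoffs 5.6, 5.4, 4.6, 1.9 → best response Incremental.
Lab B against Incremental: payoffs 2.7, 5.8, 1.1, 1.9 → best response Novel.
Lab B against Novel: payoffs 5.8, 3.5, 1.5, 5.3 → best response Incremental.
Lab B against Risky: payoffs 0.2, 1.7, 5.7, 0.8 → best response Risky.
Lab B against Moonshot: payoffs 0.1, 1.2, 4.7, 1 → best response Risky.
Mutual best responses: (Incremental, Novel); (Novel, Incremental); (Risky, Risky).

Pure-strategy Nash equilibria: (Incremental, Novel), (Novel, Incremental), (Risky, Risky)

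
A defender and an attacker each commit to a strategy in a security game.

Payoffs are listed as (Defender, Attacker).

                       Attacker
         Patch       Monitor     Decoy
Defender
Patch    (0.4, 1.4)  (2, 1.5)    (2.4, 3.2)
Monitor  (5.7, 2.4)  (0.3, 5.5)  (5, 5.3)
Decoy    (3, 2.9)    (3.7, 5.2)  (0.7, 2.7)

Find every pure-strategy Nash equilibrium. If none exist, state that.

(Patch, Patch): Defender can switch to Monitor (0.4 → 5.7). Not NE.
(Patch, Monitor): Defender can switch to Decoy (2 → 3.7). Not NE.
(Patch, Decoy): Defender can switch to Monitor (2.4 → 5). Not NE.
(Monitor, Patch): Attacker can switch to Monitor (2.4 → 5.5). Not NE.
(Monitor, Monitor): Defender can switch to Patch (0.3 → 2). Not NE.
(Monitor, Decoy): Attacker can switch to Monitor (5.3 → 5.5). Not NE.
(Decoy, Patch): Defender can switch to Monitor (3 → 5.7). Not NE.
(Decoy, Monitor): Defender gets 3.7, best alternative 2; Attacker gets 5.2, best alternative 2.9. No profitable deviation — NE.
(Decoy, Decoy): Defender can switch to Patch (0.7 → 2.4). Not NE.

(Decoy, Monitor)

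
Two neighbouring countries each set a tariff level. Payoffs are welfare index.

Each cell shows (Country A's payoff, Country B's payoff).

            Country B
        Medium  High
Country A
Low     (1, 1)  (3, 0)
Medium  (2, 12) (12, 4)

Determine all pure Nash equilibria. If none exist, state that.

(Low, Medium): Country A can switch to Medium (1 → 2). Not NE.
(Low, High): Country A can switch to Medium (3 → 12). Not NE.
(Medium, Medium): Country A gets 2, best alternative 1; Country B gets 12, best alternative 4. No profitable deviation — NE.
(Medium, High): Country B can switch to Medium (4 → 12). Not NE.

(Medium, Medium)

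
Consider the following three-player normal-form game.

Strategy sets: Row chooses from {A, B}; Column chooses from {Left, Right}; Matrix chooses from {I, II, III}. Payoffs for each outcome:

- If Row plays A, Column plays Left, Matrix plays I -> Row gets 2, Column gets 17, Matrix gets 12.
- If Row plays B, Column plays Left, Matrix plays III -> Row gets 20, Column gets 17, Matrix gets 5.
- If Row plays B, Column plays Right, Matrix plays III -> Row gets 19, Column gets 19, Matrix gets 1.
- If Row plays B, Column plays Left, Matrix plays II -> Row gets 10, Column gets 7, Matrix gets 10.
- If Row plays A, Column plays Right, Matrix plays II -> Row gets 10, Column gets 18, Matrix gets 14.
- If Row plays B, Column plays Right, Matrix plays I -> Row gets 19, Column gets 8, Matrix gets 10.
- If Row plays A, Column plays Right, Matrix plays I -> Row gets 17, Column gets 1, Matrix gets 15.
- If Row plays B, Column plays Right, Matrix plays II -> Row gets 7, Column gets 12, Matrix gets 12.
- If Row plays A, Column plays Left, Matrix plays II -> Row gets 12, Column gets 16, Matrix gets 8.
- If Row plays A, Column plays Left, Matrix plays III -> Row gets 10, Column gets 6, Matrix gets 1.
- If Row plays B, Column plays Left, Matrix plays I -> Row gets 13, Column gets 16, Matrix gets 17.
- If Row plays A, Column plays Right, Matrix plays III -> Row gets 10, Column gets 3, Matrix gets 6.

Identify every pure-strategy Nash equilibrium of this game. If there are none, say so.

(B, Left, I)

Row against (Left, I): payoffs 2, 13 → best response B.
Row against (Left, II): payoffs 12, 10 → best response A.
Row against (Left, III): payoffs 10, 20 → best response B.
Row against (Right, I): payoffs 17, 19 → best response B.
Row against (Right, II): payoffs 10, 7 → best response A.
Row against (Right, III): payoffs 10, 19 → best response B.
Column against (A, I): payoffs 17, 1 → best response Left.
Column against (A, II): payoffs 16, 18 → best response Right.
Column against (A, III): payoffs 6, 3 → best response Left.
Column against (B, I): payoffs 16, 8 → best response Left.
Column against (B, II): payoffs 7, 12 → best response Right.
Column against (B, III): payoffs 17, 19 → best response Right.
Matrix against (A, Left): payoffs 12, 8, 1 → best response I.
Matrix against (A, Right): payoffs 15, 14, 6 → best response I.
Matrix against (B, Left): payoffs 17, 10, 5 → best response I.
Matrix against (B, Right): payoffs 10, 12, 1 → best response II.
Mutual best responses: (B, Left, I).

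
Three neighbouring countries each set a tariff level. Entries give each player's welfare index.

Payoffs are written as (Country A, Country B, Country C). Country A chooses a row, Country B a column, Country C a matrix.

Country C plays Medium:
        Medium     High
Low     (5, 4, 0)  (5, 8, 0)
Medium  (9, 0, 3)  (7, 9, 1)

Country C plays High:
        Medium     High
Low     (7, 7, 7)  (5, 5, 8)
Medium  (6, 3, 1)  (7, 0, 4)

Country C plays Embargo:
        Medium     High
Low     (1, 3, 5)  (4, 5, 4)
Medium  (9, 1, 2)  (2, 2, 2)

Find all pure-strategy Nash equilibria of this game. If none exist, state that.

The unique pure-strategy Nash equilibrium is (Low, Medium, High).

For each player, find the best response to each opponent profile; mutual best responses are the pure NE.
Country A against (Medium, Medium): payoffs 5, 9 → best response Medium.
Country A against (Medium, High): payoffs 7, 6 → best response Low.
Country A against (Medium, Embargo): payoffs 1, 9 → best response Medium.
Country A against (High, Medium): payoffs 5, 7 → best response Medium.
Country A against (High, High): payoffs 5, 7 → best response Medium.
Country A against (High, Embargo): payoffs 4, 2 → best response Low.
Country B against (Low, Medium): payoffs 4, 8 → best response High.
Country B against (Low, High): payoffs 7, 5 → best response Medium.
Country B against (Low, Embargo): payoffs 3, 5 → best response High.
Country B against (Medium, Medium): payoffs 0, 9 → best response High.
Country B against (Medium, High): payoffs 3, 0 → best response Medium.
Country B against (Medium, Embargo): payoffs 1, 2 → best response High.
Country C against (Low, Medium): payoffs 0, 7, 5 → best response High.
Country C against (Low, High): payoffs 0, 8, 4 → best response High.
Country C against (Medium, Medium): payoffs 3, 1, 2 → best response Medium.
Country C against (Medium, High): payoffs 1, 4, 2 → best response High.
Mutual best responses: (Low, Medium, High).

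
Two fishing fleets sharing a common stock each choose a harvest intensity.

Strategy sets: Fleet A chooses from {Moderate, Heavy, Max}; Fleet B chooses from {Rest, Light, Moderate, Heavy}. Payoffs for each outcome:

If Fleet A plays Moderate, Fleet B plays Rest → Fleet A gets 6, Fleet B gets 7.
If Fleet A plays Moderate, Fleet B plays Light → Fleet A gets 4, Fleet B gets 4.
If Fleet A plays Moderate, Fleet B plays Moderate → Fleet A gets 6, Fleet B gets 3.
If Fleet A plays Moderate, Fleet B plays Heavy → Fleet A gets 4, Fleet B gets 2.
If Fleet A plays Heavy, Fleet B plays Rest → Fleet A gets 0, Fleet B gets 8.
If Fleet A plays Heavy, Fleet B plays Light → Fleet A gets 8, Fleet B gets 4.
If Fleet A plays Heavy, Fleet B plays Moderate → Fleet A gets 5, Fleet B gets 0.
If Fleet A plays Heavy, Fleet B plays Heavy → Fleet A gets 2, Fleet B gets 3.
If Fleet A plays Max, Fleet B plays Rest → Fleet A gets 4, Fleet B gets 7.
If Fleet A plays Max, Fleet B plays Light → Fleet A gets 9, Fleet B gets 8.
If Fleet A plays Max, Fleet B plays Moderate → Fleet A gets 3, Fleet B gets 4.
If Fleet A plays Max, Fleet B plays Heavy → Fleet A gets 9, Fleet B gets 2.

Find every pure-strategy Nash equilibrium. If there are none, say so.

(Moderate, Rest): Fleet A gets 6, best alternative 4; Fleet B gets 7, best alternative 4. No profitable deviation — NE.
(Moderate, Light): Fleet A can switch to Heavy (4 → 8). Not NE.
(Moderate, Moderate): Fleet B can switch to Rest (3 → 7). Not NE.
(Moderate, Heavy): Fleet A can switch to Max (4 → 9). Not NE.
(Heavy, Rest): Fleet A can switch to Moderate (0 → 6). Not NE.
(Heavy, Light): Fleet A can switch to Max (8 → 9). Not NE.
(Heavy, Moderate): Fleet A can switch to Moderate (5 → 6). Not NE.
(Max, Light): Fleet A gets 9, best alternative 8; Fleet B gets 8, best alternative 7. No profitable deviation — NE.
(The remaining 4 profiles each have a profitable deviation by the same check.)

The pure Nash equilibria are (Moderate, Rest), (Max, Light).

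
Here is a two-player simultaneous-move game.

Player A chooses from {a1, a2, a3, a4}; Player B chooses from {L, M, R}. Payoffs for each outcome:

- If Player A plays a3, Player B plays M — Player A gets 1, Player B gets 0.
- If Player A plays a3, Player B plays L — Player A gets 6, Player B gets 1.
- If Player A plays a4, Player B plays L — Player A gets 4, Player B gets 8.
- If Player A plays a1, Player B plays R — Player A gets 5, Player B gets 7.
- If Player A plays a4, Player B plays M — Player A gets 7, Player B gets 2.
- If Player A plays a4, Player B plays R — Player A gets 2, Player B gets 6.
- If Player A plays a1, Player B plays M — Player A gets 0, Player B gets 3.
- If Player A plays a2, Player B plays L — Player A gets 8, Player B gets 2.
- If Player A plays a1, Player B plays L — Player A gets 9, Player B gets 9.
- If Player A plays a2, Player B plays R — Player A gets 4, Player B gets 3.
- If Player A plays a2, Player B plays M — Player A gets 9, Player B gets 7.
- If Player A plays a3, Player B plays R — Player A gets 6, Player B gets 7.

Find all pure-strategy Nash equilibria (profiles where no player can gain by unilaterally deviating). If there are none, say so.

Mark each player's best response to every combination of opponents' strategies; a profile where every player is best-responding is a pure Nash equilibrium.
Player A against L: payoffs 9, 8, 6, 4 → best response a1.
Player A against M: payoffs 0, 9, 1, 7 → best response a2.
Player A against R: payoffs 5, 4, 6, 2 → best response a3.
Player B against a1: payoffs 9, 3, 7 → best response L.
Player B against a2: payoffs 2, 7, 3 → best response M.
Player B against a3: payoffs 1, 0, 7 → best response R.
Player B against a4: payoffs 8, 2, 6 → best response L.
Mutual best responses: (a1, L); (a2, M); (a3, R).

Pure-strategy Nash equilibria: (a1, L), (a2, M), (a3, R)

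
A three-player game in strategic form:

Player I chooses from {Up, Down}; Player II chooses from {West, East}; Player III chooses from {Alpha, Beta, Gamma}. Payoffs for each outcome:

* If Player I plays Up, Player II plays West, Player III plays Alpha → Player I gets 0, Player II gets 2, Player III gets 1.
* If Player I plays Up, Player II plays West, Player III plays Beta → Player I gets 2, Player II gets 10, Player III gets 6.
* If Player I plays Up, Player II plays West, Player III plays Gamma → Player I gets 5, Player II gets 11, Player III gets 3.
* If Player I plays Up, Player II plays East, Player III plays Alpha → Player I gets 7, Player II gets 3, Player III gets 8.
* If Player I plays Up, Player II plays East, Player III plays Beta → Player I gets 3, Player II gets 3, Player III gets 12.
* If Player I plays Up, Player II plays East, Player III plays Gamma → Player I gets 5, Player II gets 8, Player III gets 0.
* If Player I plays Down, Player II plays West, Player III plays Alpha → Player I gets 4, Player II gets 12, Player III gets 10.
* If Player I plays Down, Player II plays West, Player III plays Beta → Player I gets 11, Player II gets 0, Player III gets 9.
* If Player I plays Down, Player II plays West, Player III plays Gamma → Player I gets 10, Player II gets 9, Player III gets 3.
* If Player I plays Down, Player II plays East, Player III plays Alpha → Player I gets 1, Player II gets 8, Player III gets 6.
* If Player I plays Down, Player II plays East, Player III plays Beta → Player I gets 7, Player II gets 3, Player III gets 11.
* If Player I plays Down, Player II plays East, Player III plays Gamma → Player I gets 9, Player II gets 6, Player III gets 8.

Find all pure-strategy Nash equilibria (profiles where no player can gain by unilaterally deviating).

Pure-strategy Nash equilibria: (Down, West, Alpha), (Down, East, Beta)

For each strategy profile, look for a profitable unilateral deviation.
(Up, West, Alpha): Player I can switch to Down (0 → 4). Not NE.
(Up, West, Beta): Player I can switch to Down (2 → 11). Not NE.
(Up, West, Gamma): Player I can switch to Down (5 → 10). Not NE.
(Up, East, Alpha): Player III can switch to Beta (8 → 12). Not NE.
(Up, East, Beta): Player I can switch to Down (3 → 7). Not NE.
(Up, East, Gamma): Player I can switch to Down (5 → 9). Not NE.
(Down, West, Alpha): Player I gets 4, best alternative 0; Player II gets 12, best alternative 8; Player III gets 10, best alternative 9. No profitable deviation — NE.
(Down, East, Beta): Player I gets 7, best alternative 3; Player II gets 3, best alternative 0; Player III gets 11, best alternative 8. No profitable deviation — NE.
(The remaining 4 profiles each have a profitable deviation by the same check.)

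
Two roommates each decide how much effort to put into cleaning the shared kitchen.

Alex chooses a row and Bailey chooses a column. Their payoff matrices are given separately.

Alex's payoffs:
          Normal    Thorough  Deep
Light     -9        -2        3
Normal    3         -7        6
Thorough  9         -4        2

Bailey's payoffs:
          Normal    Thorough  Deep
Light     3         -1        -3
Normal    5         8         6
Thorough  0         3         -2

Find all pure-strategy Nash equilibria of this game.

This game has no pure Nash equilibrium.

Alex against Normal: payoffs -9, 3, 9 → best response Thorough.
Alex against Thorough: payoffs -2, -7, -4 → best response Light.
Alex against Deep: payoffs 3, 6, 2 → best response Normal.
Bailey against Light: payoffs 3, -1, -3 → best response Normal.
Bailey against Normal: payoffs 5, 8, 6 → best response Thorough.
Bailey against Thorough: payoffs 0, 3, -2 → best response Thorough.
No profile is a mutual best response for all players.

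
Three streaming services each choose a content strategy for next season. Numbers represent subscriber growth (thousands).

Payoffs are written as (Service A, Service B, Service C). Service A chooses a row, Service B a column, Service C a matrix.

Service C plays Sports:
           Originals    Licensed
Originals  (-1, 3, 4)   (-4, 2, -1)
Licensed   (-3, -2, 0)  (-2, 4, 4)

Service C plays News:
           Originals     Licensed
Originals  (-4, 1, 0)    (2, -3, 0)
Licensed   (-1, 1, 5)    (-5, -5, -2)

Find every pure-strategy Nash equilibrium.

(Originals, Originals, Sports) and (Licensed, Originals, News) and (Licensed, Licensed, Sports)

Service A against (Originals, Sports): payoffs -1, -3 → best response Originals.
Service A against (Originals, News): payoffs -4, -1 → best response Licensed.
Service A against (Licensed, Sports): payoffs -4, -2 → best response Licensed.
Service A against (Licensed, News): payoffs 2, -5 → best response Originals.
Service B against (Originals, Sports): payoffs 3, 2 → best response Originals.
Service B against (Originals, News): payoffs 1, -3 → best response Originals.
Service B against (Licensed, Sports): payoffs -2, 4 → best response Licensed.
Service B against (Licensed, News): payoffs 1, -5 → best response Originals.
Service C against (Originals, Originals): payoffs 4, 0 → best response Sports.
Service C against (Originals, Licensed): payoffs -1, 0 → best response News.
Service C against (Licensed, Originals): payoffs 0, 5 → best response News.
Service C against (Licensed, Licensed): payoffs 4, -2 → best response Sports.
Mutual best responses: (Originals, Originals, Sports); (Licensed, Originals, News); (Licensed, Licensed, Sports).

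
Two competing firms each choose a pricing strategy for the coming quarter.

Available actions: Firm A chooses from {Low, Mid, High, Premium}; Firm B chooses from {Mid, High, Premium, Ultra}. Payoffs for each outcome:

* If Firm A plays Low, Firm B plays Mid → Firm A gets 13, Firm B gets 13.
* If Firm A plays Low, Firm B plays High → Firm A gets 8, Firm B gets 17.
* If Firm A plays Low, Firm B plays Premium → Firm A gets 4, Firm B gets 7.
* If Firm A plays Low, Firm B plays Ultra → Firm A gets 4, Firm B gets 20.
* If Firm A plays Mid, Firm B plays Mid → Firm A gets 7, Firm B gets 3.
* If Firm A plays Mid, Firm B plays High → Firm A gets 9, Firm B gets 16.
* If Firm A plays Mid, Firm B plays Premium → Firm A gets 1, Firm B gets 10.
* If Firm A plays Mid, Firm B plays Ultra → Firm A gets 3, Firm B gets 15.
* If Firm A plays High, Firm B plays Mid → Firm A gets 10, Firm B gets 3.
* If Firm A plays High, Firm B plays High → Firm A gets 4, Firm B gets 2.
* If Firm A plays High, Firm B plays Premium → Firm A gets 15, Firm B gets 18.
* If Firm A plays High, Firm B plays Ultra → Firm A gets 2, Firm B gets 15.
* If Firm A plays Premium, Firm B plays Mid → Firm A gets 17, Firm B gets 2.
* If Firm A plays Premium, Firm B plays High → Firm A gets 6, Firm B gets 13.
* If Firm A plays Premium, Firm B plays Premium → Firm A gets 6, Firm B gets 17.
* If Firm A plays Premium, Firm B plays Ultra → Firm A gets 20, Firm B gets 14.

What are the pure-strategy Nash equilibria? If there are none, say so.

(Low, Mid): Firm A can switch to Premium (13 → 17). Not NE.
(Low, High): Firm A can switch to Mid (8 → 9). Not NE.
(Low, Premium): Firm A can switch to High (4 → 15). Not NE.
(Low, Ultra): Firm A can switch to Premium (4 → 20). Not NE.
(Mid, Mid): Firm A can switch to Low (7 → 13). Not NE.
(Mid, High): Firm A gets 9, best alternative 8; Firm B gets 16, best alternative 15. No profitable deviation — NE.
(Mid, Premium): Firm A can switch to Low (1 → 4). Not NE.
(High, Premium): Firm A gets 15, best alternative 6; Firm B gets 18, best alternative 15. No profitable deviation — NE.
(The remaining 8 profiles each have a profitable deviation by the same check.)

Pure-strategy Nash equilibria: (Mid, High) and (High, Premium)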